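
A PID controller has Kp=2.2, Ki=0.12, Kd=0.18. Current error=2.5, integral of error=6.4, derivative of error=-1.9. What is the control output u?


u = Kp*e + Ki*int(e) + Kd*de/dt
= 2.2*2.5 + 0.12*6.4 + 0.18*(-1.9)
= 5.5 + 0.768 + -0.342
= 5.926


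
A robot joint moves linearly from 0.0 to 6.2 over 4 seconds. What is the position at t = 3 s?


s = t/T = 3/4 = 0.75
p(t) = p0 + (pf-p0)*s
= 0.0 + (6.2 - 0.0) * 0.75
= 4.65


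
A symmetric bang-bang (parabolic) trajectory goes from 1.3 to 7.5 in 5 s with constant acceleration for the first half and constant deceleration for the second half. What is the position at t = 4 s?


Symmetric rest-to-rest: each phase covers (pf-p0)/2 in time T/2. 0.5*a*(T/2)^2 = (pf-p0)/2 => a = 4*(pf-p0)/T^2
a = 4*(7.5-1.3)/5^2 = 0.992
t = 4 is in the deceleration phase (t > T/2).
p = pf - 0.5*a*(T-t)^2 = 7.5 - 0.5*0.992*1^2
= 7.004


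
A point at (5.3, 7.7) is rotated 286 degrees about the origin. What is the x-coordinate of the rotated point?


x' = x*cos(theta) - y*sin(theta)
cos(286 deg) = 0.2756, sin(286 deg) = -0.9613
x' = 5.3 * 0.2756 - 7.7 * -0.9613
= 1.4609 - -7.4017
= 8.8626


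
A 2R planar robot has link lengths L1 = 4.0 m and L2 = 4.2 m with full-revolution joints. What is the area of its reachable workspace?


r_max = L1 + L2 = 8.2 m
r_min = |L1 - L2| = 0.2 m
Area = pi*(r_max^2 - r_min^2)
= pi*(67.24 - 0.04)
= pi * 67.2
= 211.115 m^2


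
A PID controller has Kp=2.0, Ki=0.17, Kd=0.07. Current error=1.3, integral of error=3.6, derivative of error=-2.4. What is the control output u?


u = Kp*e + Ki*int(e) + Kd*de/dt
= 2.0*1.3 + 0.17*3.6 + 0.07*(-2.4)
= 2.6 + 0.612 + -0.168
= 3.044


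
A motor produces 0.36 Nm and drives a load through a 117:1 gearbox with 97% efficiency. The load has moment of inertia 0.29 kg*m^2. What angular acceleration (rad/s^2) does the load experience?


tau_out = tau_motor * N * eta
= 0.36 * 117 * 0.97 = 40.8564 Nm
alpha = tau_out / I = 40.8564 / 0.29
= 140.8841 rad/s^2


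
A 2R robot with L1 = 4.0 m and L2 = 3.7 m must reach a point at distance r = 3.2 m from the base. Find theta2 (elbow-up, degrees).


cos(theta2) = (r^2 - L1^2 - L2^2) / (2*L1*L2)
cos(theta2) = (10.24 - 16.0 - 13.69) / 29.6
cos(theta2) = -0.657095
theta2 = 131.0787 degrees


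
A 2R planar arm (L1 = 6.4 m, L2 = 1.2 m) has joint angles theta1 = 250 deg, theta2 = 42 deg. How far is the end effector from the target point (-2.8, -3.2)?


End effector via forward kinematics:
x = L1*cos(t1) + L2*cos(t1+t2) = -1.7394
y = L1*sin(t1) + L2*sin(t1+t2) = -7.1267
Distance to target:
d = sqrt((-2.8 - -1.7394)^2 + (-3.2 - -7.1267)^2)
= sqrt(1.1249 + 15.4186)
= 4.0674 m


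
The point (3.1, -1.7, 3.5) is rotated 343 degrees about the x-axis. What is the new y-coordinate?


Rotation about x-axis: y' = y*cos(theta) - z*sin(theta)
= -1.7 * 0.9563 - 3.5 * -0.2924
= -0.6024


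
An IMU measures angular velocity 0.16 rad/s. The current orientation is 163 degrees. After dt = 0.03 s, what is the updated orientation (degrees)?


delta_theta = w * dt = 0.16 * 0.03 = 0.0048 rad
= 0.275 deg
theta_new = 163 + 0.275 = 163.275 deg


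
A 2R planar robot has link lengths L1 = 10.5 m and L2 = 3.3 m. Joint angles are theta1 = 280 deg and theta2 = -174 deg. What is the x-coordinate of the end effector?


Convert angles to radians: theta1 = 4.8869, theta2 = -3.0369
x = L1*cos(theta1) + L2*cos(theta1+theta2)
x = 1.8233 + -0.9096
x = 0.9137


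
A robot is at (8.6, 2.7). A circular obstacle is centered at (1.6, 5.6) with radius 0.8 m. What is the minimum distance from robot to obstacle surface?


center_dist = sqrt((8.6-1.6)^2 + (2.7-5.6)^2)
= sqrt(49.0 + 8.41)
= 7.5769
min_dist = center_dist - radius = 7.5769 - 0.8 = 6.7769 m


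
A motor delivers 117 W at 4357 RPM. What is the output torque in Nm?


omega = 4357 * 2*pi/60 = 456.264 rad/s
tau = P / omega = 117 / 456.264
= 0.2564 Nm


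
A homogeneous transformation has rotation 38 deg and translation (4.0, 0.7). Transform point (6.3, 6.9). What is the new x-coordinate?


x' = cos(theta)*px - sin(theta)*py + tx
= 0.788*6.3 - 0.6157*6.9 + 4.0
= 4.7164


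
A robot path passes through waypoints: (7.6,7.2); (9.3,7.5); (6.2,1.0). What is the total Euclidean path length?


Segment lengths:
  seg1 = sqrt((1.7)^2 + (0.3)^2) = 1.7263
  seg2 = sqrt((-3.1)^2 + (-6.5)^2) = 7.2014
Total = 8.9277


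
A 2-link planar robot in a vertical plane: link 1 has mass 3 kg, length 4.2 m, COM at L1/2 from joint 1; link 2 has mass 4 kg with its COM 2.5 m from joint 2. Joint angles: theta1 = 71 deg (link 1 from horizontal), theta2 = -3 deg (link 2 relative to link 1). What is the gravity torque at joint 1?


Horizontal distance from joint 1 to link-1 COM:
  x_c1 = (L1/2)*cos(t1) = 2.1 * 0.3256 = 0.6837 m
Horizontal distance from joint 1 to link-2 COM:
  x_c2 = L1*cos(t1) + Lc2*cos(t1+t2)
       = 4.2*0.3256 + 2.5*0.3746 = 2.3039 m
tau1 = m1*g*x_c1 + m2*g*x_c2
     = 3*9.81*0.6837 + 4*9.81*2.3039
     = 20.1211 + 90.4051
     = 110.5262 Nm


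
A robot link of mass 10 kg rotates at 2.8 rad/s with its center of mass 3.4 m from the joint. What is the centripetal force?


F = m * omega^2 * r
= 10 * 2.8^2 * 3.4
= 10 * 7.84 * 3.4
= 266.56 N


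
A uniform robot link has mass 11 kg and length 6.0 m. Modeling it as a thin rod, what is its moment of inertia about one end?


I = (1/3) * m * L^2
= (1/3) * 11 * 6.0^2
= 0.333333 * 11 * 36.0
= 132.0 kg*m^2


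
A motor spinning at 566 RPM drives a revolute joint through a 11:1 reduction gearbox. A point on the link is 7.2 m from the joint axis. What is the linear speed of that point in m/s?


omega_motor = 566 * 2*pi/60 = 59.2714 rad/s
omega_joint = omega_motor / 11 = 5.3883 rad/s
v = omega_joint * r = 5.3883 * 7.2
= 38.7958 m/s


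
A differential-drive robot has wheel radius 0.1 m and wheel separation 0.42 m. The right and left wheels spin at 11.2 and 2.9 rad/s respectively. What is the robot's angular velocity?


vR = r*wR = 0.1*11.2 = 1.12 m/s
vL = r*wL = 0.1*2.9 = 0.29 m/s
v = (vR+vL)/2 = 0.705 m/s
omega = (vR-vL)/L = 1.9762 rad/s
angular velocity = 1.9762 rad/s


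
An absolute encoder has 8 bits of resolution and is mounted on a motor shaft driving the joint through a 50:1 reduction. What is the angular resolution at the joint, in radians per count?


counts = 2^8 = 256
effective counts at joint = 256 * 50 = 12800
resolution = 2*pi / 12800
= 4.9087e-04 rad/count


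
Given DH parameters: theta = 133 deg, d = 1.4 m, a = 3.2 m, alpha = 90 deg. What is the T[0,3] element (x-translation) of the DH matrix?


T[0,3] = a * cos(theta)
= 3.2 * cos(133 deg)
= 3.2 * -0.682
= -2.1824


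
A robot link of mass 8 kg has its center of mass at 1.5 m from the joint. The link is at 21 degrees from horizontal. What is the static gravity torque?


tau = m*g*L*cos(angle)
= 8 * 9.81 * 1.5 * cos(21 deg)
= 8 * 9.81 * 1.5 * 0.9336
= 109.9011 Nm


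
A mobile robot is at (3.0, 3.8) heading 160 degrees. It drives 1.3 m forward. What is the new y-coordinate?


y_new = y0 + d*sin(theta)
= 3.8 + 1.3*sin(160)
= 3.8 + 0.4446
= 4.2446


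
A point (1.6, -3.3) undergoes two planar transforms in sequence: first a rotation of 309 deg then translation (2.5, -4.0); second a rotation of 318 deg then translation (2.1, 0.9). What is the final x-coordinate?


After transform 1:
x1 = cos(309)*1.6 - sin(309)*-3.3 + 2.5 = 0.9423
y1 = sin(309)*1.6 + cos(309)*-3.3 + -4.0 = -7.3202
After transform 2:
x2 = cos(318)*0.9423 - sin(318)*-7.3202 + 2.1
= -2.0979


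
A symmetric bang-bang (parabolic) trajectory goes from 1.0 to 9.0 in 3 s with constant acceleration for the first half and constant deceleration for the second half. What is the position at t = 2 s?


Symmetric rest-to-rest: each phase covers (pf-p0)/2 in time T/2. 0.5*a*(T/2)^2 = (pf-p0)/2 => a = 4*(pf-p0)/T^2
a = 4*(9.0-1.0)/3^2 = 3.5556
t = 2 is in the deceleration phase (t > T/2).
p = pf - 0.5*a*(T-t)^2 = 9.0 - 0.5*3.5556*1^2
= 7.2222


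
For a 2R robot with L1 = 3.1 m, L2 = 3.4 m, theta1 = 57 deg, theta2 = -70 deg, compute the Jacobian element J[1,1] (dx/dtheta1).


J[1,1] = -L1*sin(t1) - L2*sin(t1+t2)
= -3.1*sin(57) - 3.4*sin(-13)
= -1.835


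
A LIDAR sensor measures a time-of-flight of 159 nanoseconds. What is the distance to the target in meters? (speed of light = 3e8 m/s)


tof = 159 ns = 1.59e-07 s
dist = c * tof / 2
= 3e8 * 1.59e-07 / 2
= 23.85 m


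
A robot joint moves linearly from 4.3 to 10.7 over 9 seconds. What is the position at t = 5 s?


s = t/T = 5/9 = 0.5556
p(t) = p0 + (pf-p0)*s
= 4.3 + (10.7 - 4.3) * 0.5556
= 7.8556


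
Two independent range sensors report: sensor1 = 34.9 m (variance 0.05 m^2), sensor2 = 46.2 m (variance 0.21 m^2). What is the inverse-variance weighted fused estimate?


w1 = (1/var1) / (1/var1 + 1/var2)
   = 20.0 / (20.0 + 4.7619) = 0.8077
w2 = 1 - w1 = 0.1923
fused = w1*s1 + w2*s2 = 28.1885 + 8.8846
= 37.0731 m


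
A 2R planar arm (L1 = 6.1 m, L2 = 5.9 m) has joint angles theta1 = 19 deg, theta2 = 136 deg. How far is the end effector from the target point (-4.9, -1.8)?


End effector via forward kinematics:
x = L1*cos(t1) + L2*cos(t1+t2) = 0.4204
y = L1*sin(t1) + L2*sin(t1+t2) = 4.4794
Distance to target:
d = sqrt((-4.9 - 0.4204)^2 + (-1.8 - 4.4794)^2)
= sqrt(28.3072 + 39.431)
= 8.2303 m


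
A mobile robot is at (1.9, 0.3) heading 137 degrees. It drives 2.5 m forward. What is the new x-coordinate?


x_new = x0 + d*cos(theta)
= 1.9 + 2.5*cos(137)
= 1.9 + -1.8284
= 0.0716


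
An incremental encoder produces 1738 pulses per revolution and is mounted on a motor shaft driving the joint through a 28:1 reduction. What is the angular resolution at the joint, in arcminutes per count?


counts per rev = 1738
effective counts at joint = 1738 * 28 = 48664
resolution = 360*60 / 48664
= 0.4439 arcmin/count


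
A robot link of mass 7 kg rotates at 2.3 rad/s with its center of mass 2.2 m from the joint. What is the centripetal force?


F = m * omega^2 * r
= 7 * 2.3^2 * 2.2
= 7 * 5.29 * 2.2
= 81.466 N


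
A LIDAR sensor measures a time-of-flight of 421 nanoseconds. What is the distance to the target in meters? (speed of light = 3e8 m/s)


tof = 421 ns = 4.21e-07 s
dist = c * tof / 2
= 3e8 * 4.21e-07 / 2
= 63.15 m


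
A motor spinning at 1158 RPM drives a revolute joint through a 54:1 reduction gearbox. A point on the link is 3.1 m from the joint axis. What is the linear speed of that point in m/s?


omega_motor = 1158 * 2*pi/60 = 121.2655 rad/s
omega_joint = omega_motor / 54 = 2.2457 rad/s
v = omega_joint * r = 2.2457 * 3.1
= 6.9615 m/s


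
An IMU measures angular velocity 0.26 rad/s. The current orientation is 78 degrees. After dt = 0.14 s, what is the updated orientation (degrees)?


delta_theta = w * dt = 0.26 * 0.14 = 0.0364 rad
= 2.0856 deg
theta_new = 78 + 2.0856 = 80.0856 deg


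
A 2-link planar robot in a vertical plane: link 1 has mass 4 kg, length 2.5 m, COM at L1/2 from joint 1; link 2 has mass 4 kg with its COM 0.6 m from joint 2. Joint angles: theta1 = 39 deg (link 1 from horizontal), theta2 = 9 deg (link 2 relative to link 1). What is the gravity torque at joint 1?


Horizontal distance from joint 1 to link-1 COM:
  x_c1 = (L1/2)*cos(t1) = 1.25 * 0.7771 = 0.9714 m
Horizontal distance from joint 1 to link-2 COM:
  x_c2 = L1*cos(t1) + Lc2*cos(t1+t2)
       = 2.5*0.7771 + 0.6*0.6691 = 2.3443 m
tau1 = m1*g*x_c1 + m2*g*x_c2
     = 4*9.81*0.9714 + 4*9.81*2.3443
     = 38.119 + 91.992
     = 130.111 Nm


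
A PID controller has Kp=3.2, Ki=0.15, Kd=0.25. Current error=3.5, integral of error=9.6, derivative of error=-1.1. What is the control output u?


u = Kp*e + Ki*int(e) + Kd*de/dt
= 3.2*3.5 + 0.15*9.6 + 0.25*(-1.1)
= 11.2 + 1.44 + -0.275
= 12.365


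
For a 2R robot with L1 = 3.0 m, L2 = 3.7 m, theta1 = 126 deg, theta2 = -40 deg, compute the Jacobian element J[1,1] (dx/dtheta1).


J[1,1] = -L1*sin(t1) - L2*sin(t1+t2)
= -3.0*sin(126) - 3.7*sin(86)
= -6.118


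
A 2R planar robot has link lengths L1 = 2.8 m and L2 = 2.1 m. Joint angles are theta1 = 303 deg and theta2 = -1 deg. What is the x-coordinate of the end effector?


Convert angles to radians: theta1 = 5.2883, theta2 = -0.0175
x = L1*cos(theta1) + L2*cos(theta1+theta2)
x = 1.525 + 1.1128
x = 2.6378


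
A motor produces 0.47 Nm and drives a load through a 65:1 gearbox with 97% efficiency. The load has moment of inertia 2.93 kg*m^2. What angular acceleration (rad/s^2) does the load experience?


tau_out = tau_motor * N * eta
= 0.47 * 65 * 0.97 = 29.6335 Nm
alpha = tau_out / I = 29.6335 / 2.93
= 10.1138 rad/s^2


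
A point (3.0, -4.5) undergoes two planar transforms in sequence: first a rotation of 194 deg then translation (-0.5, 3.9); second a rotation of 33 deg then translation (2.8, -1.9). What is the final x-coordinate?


After transform 1:
x1 = cos(194)*3.0 - sin(194)*-4.5 + -0.5 = -4.4995
y1 = sin(194)*3.0 + cos(194)*-4.5 + 3.9 = 7.5406
After transform 2:
x2 = cos(33)*-4.4995 - sin(33)*7.5406 + 2.8
= -5.0805


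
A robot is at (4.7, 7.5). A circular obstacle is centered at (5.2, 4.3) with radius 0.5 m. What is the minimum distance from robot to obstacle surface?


center_dist = sqrt((4.7-5.2)^2 + (7.5-4.3)^2)
= sqrt(0.25 + 10.24)
= 3.2388
min_dist = center_dist - radius = 3.2388 - 0.5 = 2.7388 m


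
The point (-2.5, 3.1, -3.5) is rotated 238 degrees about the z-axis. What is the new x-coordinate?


Rotation about z-axis: x' = x*cos(theta) - y*sin(theta)
= -2.5 * -0.5299 - 3.1 * -0.848
= 3.9537


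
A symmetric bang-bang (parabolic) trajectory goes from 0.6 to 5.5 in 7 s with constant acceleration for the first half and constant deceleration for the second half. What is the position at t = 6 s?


Symmetric rest-to-rest: each phase covers (pf-p0)/2 in time T/2. 0.5*a*(T/2)^2 = (pf-p0)/2 => a = 4*(pf-p0)/T^2
a = 4*(5.5-0.6)/7^2 = 0.4
t = 6 is in the deceleration phase (t > T/2).
p = pf - 0.5*a*(T-t)^2 = 5.5 - 0.5*0.4*1^2
= 5.3


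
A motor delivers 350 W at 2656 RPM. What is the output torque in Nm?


omega = 2656 * 2*pi/60 = 278.1357 rad/s
tau = P / omega = 350 / 278.1357
= 1.2584 Nm


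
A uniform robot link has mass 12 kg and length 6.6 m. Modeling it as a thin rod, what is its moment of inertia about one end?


I = (1/3) * m * L^2
= (1/3) * 12 * 6.6^2
= 0.333333 * 12 * 43.56
= 174.24 kg*m^2


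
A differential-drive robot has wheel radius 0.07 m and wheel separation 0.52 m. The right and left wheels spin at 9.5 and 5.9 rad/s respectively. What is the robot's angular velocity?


vR = r*wR = 0.07*9.5 = 0.665 m/s
vL = r*wL = 0.07*5.9 = 0.413 m/s
v = (vR+vL)/2 = 0.539 m/s
omega = (vR-vL)/L = 0.4846 rad/s
angular velocity = 0.4846 rad/s


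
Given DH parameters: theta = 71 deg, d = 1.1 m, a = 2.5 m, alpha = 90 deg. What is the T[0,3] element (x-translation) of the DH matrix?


T[0,3] = a * cos(theta)
= 2.5 * cos(71 deg)
= 2.5 * 0.3256
= 0.8139


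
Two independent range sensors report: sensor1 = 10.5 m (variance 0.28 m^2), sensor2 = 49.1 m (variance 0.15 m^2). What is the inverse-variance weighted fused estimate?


w1 = (1/var1) / (1/var1 + 1/var2)
   = 3.5714 / (3.5714 + 6.6667) = 0.3488
w2 = 1 - w1 = 0.6512
fused = w1*s1 + w2*s2 = 3.6628 + 31.9721
= 35.6349 m


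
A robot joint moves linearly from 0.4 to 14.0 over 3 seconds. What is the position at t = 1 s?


s = t/T = 1/3 = 0.3333
p(t) = p0 + (pf-p0)*s
= 0.4 + (14.0 - 0.4) * 0.3333
= 4.9333


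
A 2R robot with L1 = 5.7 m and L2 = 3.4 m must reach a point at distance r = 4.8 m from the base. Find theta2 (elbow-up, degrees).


cos(theta2) = (r^2 - L1^2 - L2^2) / (2*L1*L2)
cos(theta2) = (23.04 - 32.49 - 11.56) / 38.76
cos(theta2) = -0.542054
theta2 = 122.8236 degrees


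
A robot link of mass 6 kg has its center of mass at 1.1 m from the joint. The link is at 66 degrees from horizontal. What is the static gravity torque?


tau = m*g*L*cos(angle)
= 6 * 9.81 * 1.1 * cos(66 deg)
= 6 * 9.81 * 1.1 * 0.4067
= 26.3346 Nm


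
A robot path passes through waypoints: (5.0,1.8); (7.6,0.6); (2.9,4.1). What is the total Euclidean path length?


Segment lengths:
  seg1 = sqrt((2.6)^2 + (-1.2)^2) = 2.8636
  seg2 = sqrt((-4.7)^2 + (3.5)^2) = 5.86
Total = 8.7236


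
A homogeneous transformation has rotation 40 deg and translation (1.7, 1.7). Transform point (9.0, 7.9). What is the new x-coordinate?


x' = cos(theta)*px - sin(theta)*py + tx
= 0.766*9.0 - 0.6428*7.9 + 1.7
= 3.5164


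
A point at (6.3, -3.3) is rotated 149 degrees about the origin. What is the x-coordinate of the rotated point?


x' = x*cos(theta) - y*sin(theta)
cos(149 deg) = -0.8572, sin(149 deg) = 0.515
x' = 6.3 * -0.8572 - -3.3 * 0.515
= -5.4002 - -1.6996
= -3.7005


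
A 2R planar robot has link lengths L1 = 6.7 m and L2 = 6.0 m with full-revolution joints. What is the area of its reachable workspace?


r_max = L1 + L2 = 12.7 m
r_min = |L1 - L2| = 0.7 m
Area = pi*(r_max^2 - r_min^2)
= pi*(161.29 - 0.49)
= pi * 160.8
= 505.1681 m^2


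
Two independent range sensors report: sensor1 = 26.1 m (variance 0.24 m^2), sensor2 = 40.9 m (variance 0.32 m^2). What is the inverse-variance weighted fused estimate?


w1 = (1/var1) / (1/var1 + 1/var2)
   = 4.1667 / (4.1667 + 3.125) = 0.5714
w2 = 1 - w1 = 0.4286
fused = w1*s1 + w2*s2 = 14.9143 + 17.5286
= 32.4429 m


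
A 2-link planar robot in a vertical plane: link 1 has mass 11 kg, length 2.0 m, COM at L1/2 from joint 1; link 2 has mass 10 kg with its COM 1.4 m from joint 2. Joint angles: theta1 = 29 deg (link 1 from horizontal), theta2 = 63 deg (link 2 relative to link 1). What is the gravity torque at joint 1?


Horizontal distance from joint 1 to link-1 COM:
  x_c1 = (L1/2)*cos(t1) = 1.0 * 0.8746 = 0.8746 m
Horizontal distance from joint 1 to link-2 COM:
  x_c2 = L1*cos(t1) + Lc2*cos(t1+t2)
       = 2.0*0.8746 + 1.4*-0.0349 = 1.7004 m
tau1 = m1*g*x_c1 + m2*g*x_c2
     = 11*9.81*0.8746 + 10*9.81*1.7004
     = 94.3802 + 166.8073
     = 261.1875 Nm


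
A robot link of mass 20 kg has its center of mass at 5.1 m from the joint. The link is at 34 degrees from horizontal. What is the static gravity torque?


tau = m*g*L*cos(angle)
= 20 * 9.81 * 5.1 * cos(34 deg)
= 20 * 9.81 * 5.1 * 0.829
= 829.5516 Nm


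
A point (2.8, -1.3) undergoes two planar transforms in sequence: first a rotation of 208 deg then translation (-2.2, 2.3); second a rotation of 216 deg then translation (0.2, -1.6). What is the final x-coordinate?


After transform 1:
x1 = cos(208)*2.8 - sin(208)*-1.3 + -2.2 = -5.2826
y1 = sin(208)*2.8 + cos(208)*-1.3 + 2.3 = 2.1333
After transform 2:
x2 = cos(216)*-5.2826 - sin(216)*2.1333 + 0.2
= 5.7276


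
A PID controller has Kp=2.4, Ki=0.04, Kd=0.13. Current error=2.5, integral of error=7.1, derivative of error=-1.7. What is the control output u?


u = Kp*e + Ki*int(e) + Kd*de/dt
= 2.4*2.5 + 0.04*7.1 + 0.13*(-1.7)
= 6.0 + 0.284 + -0.221
= 6.063


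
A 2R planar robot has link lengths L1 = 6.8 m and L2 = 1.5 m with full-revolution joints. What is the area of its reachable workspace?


r_max = L1 + L2 = 8.3 m
r_min = |L1 - L2| = 5.3 m
Area = pi*(r_max^2 - r_min^2)
= pi*(68.89 - 28.09)
= pi * 40.8
= 128.177 m^2


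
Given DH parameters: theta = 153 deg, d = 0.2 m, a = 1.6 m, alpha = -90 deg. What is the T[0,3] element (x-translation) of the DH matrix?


T[0,3] = a * cos(theta)
= 1.6 * cos(153 deg)
= 1.6 * -0.891
= -1.4256


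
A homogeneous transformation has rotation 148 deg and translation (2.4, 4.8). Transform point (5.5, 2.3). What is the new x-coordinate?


x' = cos(theta)*px - sin(theta)*py + tx
= -0.848*5.5 - 0.5299*2.3 + 2.4
= -3.4831


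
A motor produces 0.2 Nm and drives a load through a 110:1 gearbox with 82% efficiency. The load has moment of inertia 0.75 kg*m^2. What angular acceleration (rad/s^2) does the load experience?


tau_out = tau_motor * N * eta
= 0.2 * 110 * 0.82 = 18.04 Nm
alpha = tau_out / I = 18.04 / 0.75
= 24.0533 rad/s^2


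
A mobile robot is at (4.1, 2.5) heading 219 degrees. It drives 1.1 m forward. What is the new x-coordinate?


x_new = x0 + d*cos(theta)
= 4.1 + 1.1*cos(219)
= 4.1 + -0.8549
= 3.2451


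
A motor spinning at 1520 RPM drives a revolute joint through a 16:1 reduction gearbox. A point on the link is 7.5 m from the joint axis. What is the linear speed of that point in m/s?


omega_motor = 1520 * 2*pi/60 = 159.174 rad/s
omega_joint = omega_motor / 16 = 9.9484 rad/s
v = omega_joint * r = 9.9484 * 7.5
= 74.6128 m/s


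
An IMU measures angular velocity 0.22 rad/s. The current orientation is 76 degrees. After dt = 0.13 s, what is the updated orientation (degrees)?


delta_theta = w * dt = 0.22 * 0.13 = 0.0286 rad
= 1.6387 deg
theta_new = 76 + 1.6387 = 77.6387 deg


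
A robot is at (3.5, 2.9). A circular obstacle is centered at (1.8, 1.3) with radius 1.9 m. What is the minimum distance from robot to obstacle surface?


center_dist = sqrt((3.5-1.8)^2 + (2.9-1.3)^2)
= sqrt(2.89 + 2.56)
= 2.3345
min_dist = center_dist - radius = 2.3345 - 1.9 = 0.4345 m


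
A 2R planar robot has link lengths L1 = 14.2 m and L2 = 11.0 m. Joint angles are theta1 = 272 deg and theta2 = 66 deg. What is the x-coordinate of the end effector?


Convert angles to radians: theta1 = 4.7473, theta2 = 1.1519
x = L1*cos(theta1) + L2*cos(theta1+theta2)
x = 0.4956 + 10.199
x = 10.6946


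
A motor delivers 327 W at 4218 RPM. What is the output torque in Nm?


omega = 4218 * 2*pi/60 = 441.7079 rad/s
tau = P / omega = 327 / 441.7079
= 0.7403 Nm


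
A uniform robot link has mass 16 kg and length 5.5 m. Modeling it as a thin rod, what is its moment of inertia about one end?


I = (1/3) * m * L^2
= (1/3) * 16 * 5.5^2
= 0.333333 * 16 * 30.25
= 161.3333 kg*m^2


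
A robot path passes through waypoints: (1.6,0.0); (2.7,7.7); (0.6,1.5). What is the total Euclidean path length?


Segment lengths:
  seg1 = sqrt((1.1)^2 + (7.7)^2) = 7.7782
  seg2 = sqrt((-2.1)^2 + (-6.2)^2) = 6.546
Total = 14.3242


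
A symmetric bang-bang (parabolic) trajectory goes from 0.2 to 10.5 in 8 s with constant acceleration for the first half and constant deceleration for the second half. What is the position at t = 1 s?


Symmetric rest-to-rest: each phase covers (pf-p0)/2 in time T/2. 0.5*a*(T/2)^2 = (pf-p0)/2 => a = 4*(pf-p0)/T^2
a = 4*(10.5-0.2)/8^2 = 0.6438
t = 1 is in the acceleration phase (t <= T/2).
p = p0 + 0.5*a*t^2 = 0.2 + 0.5*0.6438*1^2
= 0.5219


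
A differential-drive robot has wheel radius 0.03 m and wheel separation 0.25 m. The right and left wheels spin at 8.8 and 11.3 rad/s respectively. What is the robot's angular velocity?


vR = r*wR = 0.03*8.8 = 0.264 m/s
vL = r*wL = 0.03*11.3 = 0.339 m/s
v = (vR+vL)/2 = 0.3015 m/s
omega = (vR-vL)/L = -0.3 rad/s
angular velocity = -0.3 rad/s


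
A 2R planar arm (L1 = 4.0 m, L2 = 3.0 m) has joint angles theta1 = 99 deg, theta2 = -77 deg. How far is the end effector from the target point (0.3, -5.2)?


End effector via forward kinematics:
x = L1*cos(t1) + L2*cos(t1+t2) = 2.1558
y = L1*sin(t1) + L2*sin(t1+t2) = 5.0746
Distance to target:
d = sqrt((0.3 - 2.1558)^2 + (-5.2 - 5.0746)^2)
= sqrt(3.444 + 105.5669)
= 10.4408 m


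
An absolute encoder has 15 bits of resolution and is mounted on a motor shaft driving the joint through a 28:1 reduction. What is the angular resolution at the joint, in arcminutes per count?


counts = 2^15 = 32768
effective counts at joint = 32768 * 28 = 917504
resolution = 360*60 / 917504
= 0.0235 arcmin/count


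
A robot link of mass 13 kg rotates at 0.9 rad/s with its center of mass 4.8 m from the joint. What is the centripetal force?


F = m * omega^2 * r
= 13 * 0.9^2 * 4.8
= 13 * 0.81 * 4.8
= 50.544 N


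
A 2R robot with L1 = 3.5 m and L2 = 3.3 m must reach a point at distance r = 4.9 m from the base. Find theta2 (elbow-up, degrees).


cos(theta2) = (r^2 - L1^2 - L2^2) / (2*L1*L2)
cos(theta2) = (24.01 - 12.25 - 10.89) / 23.1
cos(theta2) = 0.037662
theta2 = 87.8416 degrees


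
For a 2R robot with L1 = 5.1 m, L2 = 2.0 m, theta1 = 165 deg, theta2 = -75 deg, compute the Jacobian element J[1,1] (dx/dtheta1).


J[1,1] = -L1*sin(t1) - L2*sin(t1+t2)
= -5.1*sin(165) - 2.0*sin(90)
= -3.32


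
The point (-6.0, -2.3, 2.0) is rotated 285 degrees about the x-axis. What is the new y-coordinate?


Rotation about x-axis: y' = y*cos(theta) - z*sin(theta)
= -2.3 * 0.2588 - 2.0 * -0.9659
= 1.3366


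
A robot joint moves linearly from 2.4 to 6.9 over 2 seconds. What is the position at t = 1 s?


s = t/T = 1/2 = 0.5
p(t) = p0 + (pf-p0)*s
= 2.4 + (6.9 - 2.4) * 0.5
= 4.65


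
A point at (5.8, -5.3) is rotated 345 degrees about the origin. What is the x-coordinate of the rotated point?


x' = x*cos(theta) - y*sin(theta)
cos(345 deg) = 0.9659, sin(345 deg) = -0.2588
x' = 5.8 * 0.9659 - -5.3 * -0.2588
= 5.6024 - 1.3717
= 4.2306


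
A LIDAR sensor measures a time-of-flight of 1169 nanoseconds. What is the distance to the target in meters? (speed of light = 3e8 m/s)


tof = 1169 ns = 1.169e-06 s
dist = c * tof / 2
= 3e8 * 1.169e-06 / 2
= 175.35 m


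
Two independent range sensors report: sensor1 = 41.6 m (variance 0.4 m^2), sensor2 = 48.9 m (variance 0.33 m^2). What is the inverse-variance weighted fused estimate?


w1 = (1/var1) / (1/var1 + 1/var2)
   = 2.5 / (2.5 + 3.0303) = 0.4521
w2 = 1 - w1 = 0.5479
fused = w1*s1 + w2*s2 = 18.8055 + 26.7945
= 45.6 m


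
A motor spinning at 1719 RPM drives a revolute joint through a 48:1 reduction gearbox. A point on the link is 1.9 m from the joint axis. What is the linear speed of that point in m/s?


omega_motor = 1719 * 2*pi/60 = 180.0133 rad/s
omega_joint = omega_motor / 48 = 3.7503 rad/s
v = omega_joint * r = 3.7503 * 1.9
= 7.1255 m/s


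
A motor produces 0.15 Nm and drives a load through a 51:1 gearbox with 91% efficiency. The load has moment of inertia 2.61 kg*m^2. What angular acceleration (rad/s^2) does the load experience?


tau_out = tau_motor * N * eta
= 0.15 * 51 * 0.91 = 6.9615 Nm
alpha = tau_out / I = 6.9615 / 2.61
= 2.6672 rad/s^2


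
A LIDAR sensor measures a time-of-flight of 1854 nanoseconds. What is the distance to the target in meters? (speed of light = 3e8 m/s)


tof = 1854 ns = 1.854e-06 s
dist = c * tof / 2
= 3e8 * 1.854e-06 / 2
= 278.1 m


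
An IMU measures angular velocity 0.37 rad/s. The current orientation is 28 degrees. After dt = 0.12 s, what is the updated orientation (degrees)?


delta_theta = w * dt = 0.37 * 0.12 = 0.0444 rad
= 2.5439 deg
theta_new = 28 + 2.5439 = 30.5439 deg


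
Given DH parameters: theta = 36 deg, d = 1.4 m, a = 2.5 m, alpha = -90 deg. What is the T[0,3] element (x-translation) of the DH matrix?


T[0,3] = a * cos(theta)
= 2.5 * cos(36 deg)
= 2.5 * 0.809
= 2.0225


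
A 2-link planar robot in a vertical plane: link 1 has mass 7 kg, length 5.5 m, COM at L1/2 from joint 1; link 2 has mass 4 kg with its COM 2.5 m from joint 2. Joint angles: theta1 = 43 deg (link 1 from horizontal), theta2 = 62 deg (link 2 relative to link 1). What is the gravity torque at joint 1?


Horizontal distance from joint 1 to link-1 COM:
  x_c1 = (L1/2)*cos(t1) = 2.75 * 0.7314 = 2.0112 m
Horizontal distance from joint 1 to link-2 COM:
  x_c2 = L1*cos(t1) + Lc2*cos(t1+t2)
       = 5.5*0.7314 + 2.5*-0.2588 = 3.3754 m
tau1 = m1*g*x_c1 + m2*g*x_c2
     = 7*9.81*2.0112 + 4*9.81*3.3754
     = 138.1107 + 132.4506
     = 270.5613 Nm


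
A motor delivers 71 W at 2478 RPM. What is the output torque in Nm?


omega = 2478 * 2*pi/60 = 259.4956 rad/s
tau = P / omega = 71 / 259.4956
= 0.2736 Nm


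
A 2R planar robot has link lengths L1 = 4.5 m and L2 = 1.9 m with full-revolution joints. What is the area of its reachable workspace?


r_max = L1 + L2 = 6.4 m
r_min = |L1 - L2| = 2.6 m
Area = pi*(r_max^2 - r_min^2)
= pi*(40.96 - 6.76)
= pi * 34.2
= 107.4425 m^2


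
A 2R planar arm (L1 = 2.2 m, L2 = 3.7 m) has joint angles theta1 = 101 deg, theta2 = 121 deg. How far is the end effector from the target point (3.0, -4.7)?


End effector via forward kinematics:
x = L1*cos(t1) + L2*cos(t1+t2) = -3.1694
y = L1*sin(t1) + L2*sin(t1+t2) = -0.3162
Distance to target:
d = sqrt((3.0 - -3.1694)^2 + (-4.7 - -0.3162)^2)
= sqrt(38.0617 + 19.2177)
= 7.5683 m


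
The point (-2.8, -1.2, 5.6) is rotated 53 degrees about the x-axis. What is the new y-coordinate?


Rotation about x-axis: y' = y*cos(theta) - z*sin(theta)
= -1.2 * 0.6018 - 5.6 * 0.7986
= -5.1945


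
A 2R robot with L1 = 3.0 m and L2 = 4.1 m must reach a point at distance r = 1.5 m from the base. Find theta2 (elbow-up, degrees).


cos(theta2) = (r^2 - L1^2 - L2^2) / (2*L1*L2)
cos(theta2) = (2.25 - 9.0 - 16.81) / 24.6
cos(theta2) = -0.957724
theta2 = 163.2803 degrees


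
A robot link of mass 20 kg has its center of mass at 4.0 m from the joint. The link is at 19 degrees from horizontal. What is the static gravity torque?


tau = m*g*L*cos(angle)
= 20 * 9.81 * 4.0 * cos(19 deg)
= 20 * 9.81 * 4.0 * 0.9455
= 742.043 Nm


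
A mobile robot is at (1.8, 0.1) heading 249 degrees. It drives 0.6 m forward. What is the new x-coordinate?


x_new = x0 + d*cos(theta)
= 1.8 + 0.6*cos(249)
= 1.8 + -0.215
= 1.585


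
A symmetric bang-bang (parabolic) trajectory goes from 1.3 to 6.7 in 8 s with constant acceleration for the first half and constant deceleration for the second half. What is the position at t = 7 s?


Symmetric rest-to-rest: each phase covers (pf-p0)/2 in time T/2. 0.5*a*(T/2)^2 = (pf-p0)/2 => a = 4*(pf-p0)/T^2
a = 4*(6.7-1.3)/8^2 = 0.3375
t = 7 is in the deceleration phase (t > T/2).
p = pf - 0.5*a*(T-t)^2 = 6.7 - 0.5*0.3375*1^2
= 6.5312


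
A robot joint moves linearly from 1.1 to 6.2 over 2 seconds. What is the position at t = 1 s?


s = t/T = 1/2 = 0.5
p(t) = p0 + (pf-p0)*s
= 1.1 + (6.2 - 1.1) * 0.5
= 3.65


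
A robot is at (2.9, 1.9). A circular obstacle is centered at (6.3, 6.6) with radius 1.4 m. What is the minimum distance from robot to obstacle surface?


center_dist = sqrt((2.9-6.3)^2 + (1.9-6.6)^2)
= sqrt(11.56 + 22.09)
= 5.8009
min_dist = center_dist - radius = 5.8009 - 1.4 = 4.4009 m


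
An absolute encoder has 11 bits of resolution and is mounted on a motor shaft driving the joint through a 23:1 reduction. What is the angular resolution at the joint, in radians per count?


counts = 2^11 = 2048
effective counts at joint = 2048 * 23 = 47104
resolution = 2*pi / 47104
= 1.3339e-04 rad/count


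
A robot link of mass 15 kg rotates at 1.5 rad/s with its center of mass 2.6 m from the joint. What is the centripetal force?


F = m * omega^2 * r
= 15 * 1.5^2 * 2.6
= 15 * 2.25 * 2.6
= 87.75 N


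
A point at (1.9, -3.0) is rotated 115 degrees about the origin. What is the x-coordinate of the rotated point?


x' = x*cos(theta) - y*sin(theta)
cos(115 deg) = -0.4226, sin(115 deg) = 0.9063
x' = 1.9 * -0.4226 - -3.0 * 0.9063
= -0.803 - -2.7189
= 1.9159


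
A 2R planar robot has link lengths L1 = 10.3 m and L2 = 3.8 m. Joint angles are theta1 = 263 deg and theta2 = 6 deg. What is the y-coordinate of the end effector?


Convert angles to radians: theta1 = 4.5902, theta2 = 0.1047
y = L1*sin(theta1) + L2*sin(theta1+theta2)
y = -10.2232 + -3.7994
y = -14.0226


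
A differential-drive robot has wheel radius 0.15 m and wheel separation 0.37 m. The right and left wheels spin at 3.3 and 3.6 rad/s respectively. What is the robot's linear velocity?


vR = r*wR = 0.15*3.3 = 0.495 m/s
vL = r*wL = 0.15*3.6 = 0.54 m/s
v = (vR+vL)/2 = 0.5175 m/s
omega = (vR-vL)/L = -0.1216 rad/s
linear velocity = 0.5175 m/s


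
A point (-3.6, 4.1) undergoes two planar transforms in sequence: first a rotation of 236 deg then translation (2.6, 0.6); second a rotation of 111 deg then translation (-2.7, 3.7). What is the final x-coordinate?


After transform 1:
x1 = cos(236)*-3.6 - sin(236)*4.1 + 2.6 = 8.0121
y1 = sin(236)*-3.6 + cos(236)*4.1 + 0.6 = 1.2918
After transform 2:
x2 = cos(111)*8.0121 - sin(111)*1.2918 + -2.7
= -6.7773


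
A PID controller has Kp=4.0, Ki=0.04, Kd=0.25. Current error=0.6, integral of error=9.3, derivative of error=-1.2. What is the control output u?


u = Kp*e + Ki*int(e) + Kd*de/dt
= 4.0*0.6 + 0.04*9.3 + 0.25*(-1.2)
= 2.4 + 0.372 + -0.3
= 2.472


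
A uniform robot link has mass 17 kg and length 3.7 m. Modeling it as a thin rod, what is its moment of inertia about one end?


I = (1/3) * m * L^2
= (1/3) * 17 * 3.7^2
= 0.333333 * 17 * 13.69
= 77.5767 kg*m^2


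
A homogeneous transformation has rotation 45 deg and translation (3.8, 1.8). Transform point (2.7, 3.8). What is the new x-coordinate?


x' = cos(theta)*px - sin(theta)*py + tx
= 0.7071*2.7 - 0.7071*3.8 + 3.8
= 3.0222


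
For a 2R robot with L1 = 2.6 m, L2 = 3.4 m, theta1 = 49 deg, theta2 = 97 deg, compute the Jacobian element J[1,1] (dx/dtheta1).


J[1,1] = -L1*sin(t1) - L2*sin(t1+t2)
= -2.6*sin(49) - 3.4*sin(146)
= -3.8635


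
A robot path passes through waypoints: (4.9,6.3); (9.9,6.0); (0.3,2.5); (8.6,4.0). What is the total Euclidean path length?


Segment lengths:
  seg1 = sqrt((5.0)^2 + (-0.3)^2) = 5.009
  seg2 = sqrt((-9.6)^2 + (-3.5)^2) = 10.2181
  seg3 = sqrt((8.3)^2 + (1.5)^2) = 8.4345
Total = 23.6616


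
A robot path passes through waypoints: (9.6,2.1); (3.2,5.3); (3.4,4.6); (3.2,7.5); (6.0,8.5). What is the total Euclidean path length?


Segment lengths:
  seg1 = sqrt((-6.4)^2 + (3.2)^2) = 7.1554
  seg2 = sqrt((0.2)^2 + (-0.7)^2) = 0.728
  seg3 = sqrt((-0.2)^2 + (2.9)^2) = 2.9069
  seg4 = sqrt((2.8)^2 + (1.0)^2) = 2.9732
Total = 13.7635


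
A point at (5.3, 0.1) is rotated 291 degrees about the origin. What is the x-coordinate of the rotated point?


x' = x*cos(theta) - y*sin(theta)
cos(291 deg) = 0.3584, sin(291 deg) = -0.9336
x' = 5.3 * 0.3584 - 0.1 * -0.9336
= 1.8994 - -0.0934
= 1.9927


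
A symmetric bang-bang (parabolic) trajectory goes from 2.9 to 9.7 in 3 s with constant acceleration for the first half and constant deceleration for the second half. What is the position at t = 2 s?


Symmetric rest-to-rest: each phase covers (pf-p0)/2 in time T/2. 0.5*a*(T/2)^2 = (pf-p0)/2 => a = 4*(pf-p0)/T^2
a = 4*(9.7-2.9)/3^2 = 3.0222
t = 2 is in the deceleration phase (t > T/2).
p = pf - 0.5*a*(T-t)^2 = 9.7 - 0.5*3.0222*1^2
= 8.1889


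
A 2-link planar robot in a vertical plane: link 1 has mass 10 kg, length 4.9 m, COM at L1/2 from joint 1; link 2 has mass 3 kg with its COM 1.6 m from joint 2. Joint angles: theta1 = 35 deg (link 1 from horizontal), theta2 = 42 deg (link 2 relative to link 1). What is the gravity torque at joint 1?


Horizontal distance from joint 1 to link-1 COM:
  x_c1 = (L1/2)*cos(t1) = 2.45 * 0.8192 = 2.0069 m
Horizontal distance from joint 1 to link-2 COM:
  x_c2 = L1*cos(t1) + Lc2*cos(t1+t2)
       = 4.9*0.8192 + 1.6*0.225 = 4.3738 m
tau1 = m1*g*x_c1 + m2*g*x_c2
     = 10*9.81*2.0069 + 3*9.81*4.3738
     = 196.8791 + 128.72
     = 325.5991 Nm


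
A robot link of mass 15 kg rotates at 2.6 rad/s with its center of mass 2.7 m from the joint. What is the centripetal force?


F = m * omega^2 * r
= 15 * 2.6^2 * 2.7
= 15 * 6.76 * 2.7
= 273.78 N


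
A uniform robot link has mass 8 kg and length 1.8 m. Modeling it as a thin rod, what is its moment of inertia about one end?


I = (1/3) * m * L^2
= (1/3) * 8 * 1.8^2
= 0.333333 * 8 * 3.24
= 8.64 kg*m^2


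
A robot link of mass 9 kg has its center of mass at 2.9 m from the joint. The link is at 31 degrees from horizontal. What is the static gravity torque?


tau = m*g*L*cos(angle)
= 9 * 9.81 * 2.9 * cos(31 deg)
= 9 * 9.81 * 2.9 * 0.8572
= 219.47 Nm


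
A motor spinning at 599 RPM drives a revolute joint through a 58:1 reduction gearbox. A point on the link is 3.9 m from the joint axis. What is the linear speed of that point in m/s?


omega_motor = 599 * 2*pi/60 = 62.7271 rad/s
omega_joint = omega_motor / 58 = 1.0815 rad/s
v = omega_joint * r = 1.0815 * 3.9
= 4.2179 m/s


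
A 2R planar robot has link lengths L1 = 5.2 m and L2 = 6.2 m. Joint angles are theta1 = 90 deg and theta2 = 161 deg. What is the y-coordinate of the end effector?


Convert angles to radians: theta1 = 1.5708, theta2 = 2.81
y = L1*sin(theta1) + L2*sin(theta1+theta2)
y = 5.2 + -5.8622
y = -0.6622


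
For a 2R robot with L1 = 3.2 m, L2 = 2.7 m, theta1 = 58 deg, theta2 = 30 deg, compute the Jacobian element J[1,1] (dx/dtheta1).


J[1,1] = -L1*sin(t1) - L2*sin(t1+t2)
= -3.2*sin(58) - 2.7*sin(88)
= -5.4121


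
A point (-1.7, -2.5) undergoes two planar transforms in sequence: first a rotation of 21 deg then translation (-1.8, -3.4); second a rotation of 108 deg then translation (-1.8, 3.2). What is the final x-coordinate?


After transform 1:
x1 = cos(21)*-1.7 - sin(21)*-2.5 + -1.8 = -2.4912
y1 = sin(21)*-1.7 + cos(21)*-2.5 + -3.4 = -6.3432
After transform 2:
x2 = cos(108)*-2.4912 - sin(108)*-6.3432 + -1.8
= 5.0025


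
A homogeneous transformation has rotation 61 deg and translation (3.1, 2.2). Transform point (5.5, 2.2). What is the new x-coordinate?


x' = cos(theta)*px - sin(theta)*py + tx
= 0.4848*5.5 - 0.8746*2.2 + 3.1
= 3.8423


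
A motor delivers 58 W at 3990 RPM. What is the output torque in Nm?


omega = 3990 * 2*pi/60 = 417.8318 rad/s
tau = P / omega = 58 / 417.8318
= 0.1388 Nm


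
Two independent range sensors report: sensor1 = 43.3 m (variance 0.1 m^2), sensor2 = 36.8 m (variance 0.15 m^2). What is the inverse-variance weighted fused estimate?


w1 = (1/var1) / (1/var1 + 1/var2)
   = 10.0 / (10.0 + 6.6667) = 0.6
w2 = 1 - w1 = 0.4
fused = w1*s1 + w2*s2 = 25.98 + 14.72
= 40.7 m


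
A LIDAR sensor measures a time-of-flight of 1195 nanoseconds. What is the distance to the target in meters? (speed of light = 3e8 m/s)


tof = 1195 ns = 1.195e-06 s
dist = c * tof / 2
= 3e8 * 1.195e-06 / 2
= 179.25 m


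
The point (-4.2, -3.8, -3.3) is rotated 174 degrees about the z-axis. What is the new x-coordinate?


Rotation about z-axis: x' = x*cos(theta) - y*sin(theta)
= -4.2 * -0.9945 - -3.8 * 0.1045
= 4.5742


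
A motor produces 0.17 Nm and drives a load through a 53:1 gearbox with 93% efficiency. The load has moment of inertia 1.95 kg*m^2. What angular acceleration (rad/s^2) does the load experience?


tau_out = tau_motor * N * eta
= 0.17 * 53 * 0.93 = 8.3793 Nm
alpha = tau_out / I = 8.3793 / 1.95
= 4.2971 rad/s^2


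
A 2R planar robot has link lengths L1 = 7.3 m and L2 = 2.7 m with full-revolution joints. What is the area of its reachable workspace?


r_max = L1 + L2 = 10.0 m
r_min = |L1 - L2| = 4.6 m
Area = pi*(r_max^2 - r_min^2)
= pi*(100.0 - 21.16)
= pi * 78.84
= 247.6832 m^2


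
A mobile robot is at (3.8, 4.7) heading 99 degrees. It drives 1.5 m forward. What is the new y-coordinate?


y_new = y0 + d*sin(theta)
= 4.7 + 1.5*sin(99)
= 4.7 + 1.4815
= 6.1815


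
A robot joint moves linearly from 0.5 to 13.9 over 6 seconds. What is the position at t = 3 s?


s = t/T = 3/6 = 0.5
p(t) = p0 + (pf-p0)*s
= 0.5 + (13.9 - 0.5) * 0.5
= 7.2


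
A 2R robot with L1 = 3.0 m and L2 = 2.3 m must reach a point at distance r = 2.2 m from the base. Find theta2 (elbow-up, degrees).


cos(theta2) = (r^2 - L1^2 - L2^2) / (2*L1*L2)
cos(theta2) = (4.84 - 9.0 - 5.29) / 13.8
cos(theta2) = -0.684783
theta2 = 133.2185 degrees


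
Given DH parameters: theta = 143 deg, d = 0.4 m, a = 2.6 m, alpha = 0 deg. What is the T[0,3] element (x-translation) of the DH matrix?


T[0,3] = a * cos(theta)
= 2.6 * cos(143 deg)
= 2.6 * -0.7986
= -2.0765


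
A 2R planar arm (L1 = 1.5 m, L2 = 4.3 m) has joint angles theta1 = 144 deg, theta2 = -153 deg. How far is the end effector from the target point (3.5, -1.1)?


End effector via forward kinematics:
x = L1*cos(t1) + L2*cos(t1+t2) = 3.0335
y = L1*sin(t1) + L2*sin(t1+t2) = 0.209
Distance to target:
d = sqrt((3.5 - 3.0335)^2 + (-1.1 - 0.209)^2)
= sqrt(0.2176 + 1.7135)
= 1.3896 m
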